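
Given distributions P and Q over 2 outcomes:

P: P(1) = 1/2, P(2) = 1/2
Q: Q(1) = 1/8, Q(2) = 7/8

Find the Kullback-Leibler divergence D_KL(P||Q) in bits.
0.5963 bits

D_KL(P||Q) = Σ P(x) log₂(P(x)/Q(x))

Computing term by term:
  P(1)·log₂(P(1)/Q(1)) = (1/2)·log₂((1/2)/(1/8)) = 1.00000
  P(2)·log₂(P(2)/Q(2)) = (1/2)·log₂((1/2)/(7/8)) = -0.40368

D_KL(P||Q) = 1.00000 - 0.40368 = 0.59632 ≈ 0.5963 bits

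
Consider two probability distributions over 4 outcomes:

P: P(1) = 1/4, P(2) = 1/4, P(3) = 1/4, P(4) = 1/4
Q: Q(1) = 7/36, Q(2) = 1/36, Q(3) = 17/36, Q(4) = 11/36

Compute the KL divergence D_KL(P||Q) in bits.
0.5814 bits

D_KL(P||Q) = Σ P(x) log₂(P(x)/Q(x))

Computing term by term:
  P(1)·log₂(P(1)/Q(1)) = (1/4)·log₂((1/4)/(7/36)) = 0.09064
  P(2)·log₂(P(2)/Q(2)) = (1/4)·log₂((1/4)/(1/36)) = 0.79248
  P(3)·log₂(P(3)/Q(3)) = (1/4)·log₂((1/4)/(17/36)) = -0.22938
  P(4)·log₂(P(4)/Q(4)) = (1/4)·log₂((1/4)/(11/36)) = -0.07238

D_KL(P||Q) = 0.09064 + 0.79248 - 0.22938 - 0.07238 = 0.58136 ≈ 0.5814 bits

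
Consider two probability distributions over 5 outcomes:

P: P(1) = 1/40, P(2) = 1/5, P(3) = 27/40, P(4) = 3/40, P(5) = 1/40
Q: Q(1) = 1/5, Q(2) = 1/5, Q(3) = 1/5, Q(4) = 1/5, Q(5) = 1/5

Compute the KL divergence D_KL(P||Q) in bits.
0.9284 bits

D_KL(P||Q) = Σ P(x) log₂(P(x)/Q(x))

Computing term by term:
  P(1)·log₂(P(1)/Q(1)) = (1/40)·log₂((1/40)/(1/5)) = -0.07500
  P(2)·log₂(P(2)/Q(2)) = (1/5)·log₂((1/5)/(1/5)) = 0.00000
  P(3)·log₂(P(3)/Q(3)) = (27/40)·log₂((27/40)/(1/5)) = 1.18455
  P(4)·log₂(P(4)/Q(4)) = (3/40)·log₂((3/40)/(1/5)) = -0.10613
  P(5)·log₂(P(5)/Q(5)) = (1/40)·log₂((1/40)/(1/5)) = -0.07500

D_KL(P||Q) = -0.07500 + 0.00000 + 1.18455 - 0.10613 - 0.07500 = 0.92842 ≈ 0.9284 bits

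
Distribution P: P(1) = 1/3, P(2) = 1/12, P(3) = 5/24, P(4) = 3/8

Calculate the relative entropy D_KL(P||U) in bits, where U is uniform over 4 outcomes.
0.1708 bits

U(i) = 1/4 for all i

D_KL(P||U) = Σ P(x) log₂(P(x) / (1/4))
           = Σ P(x) log₂(P(x)) + log₂(4)
           = log₂(4) - H(P)

H(P) = -Σ P(x) log₂(P(x)):
  -P(1)·log₂(P(1)) = -(1/3)·log₂(1/3) = 0.52832
  -P(2)·log₂(P(2)) = -(1/12)·log₂(1/12) = 0.29875
  -P(3)·log₂(P(3)) = -(5/24)·log₂(5/24) = 0.47147
  -P(4)·log₂(P(4)) = -(3/8)·log₂(3/8) = 0.53064
H(P) = 0.52832 + 0.29875 + 0.47147 + 0.53064 = 1.82918 bits

log₂(4) = 2.00000 bits

D_KL(P||U) = 2.00000 - 1.82918 = 0.17082 ≈ 0.1708 bits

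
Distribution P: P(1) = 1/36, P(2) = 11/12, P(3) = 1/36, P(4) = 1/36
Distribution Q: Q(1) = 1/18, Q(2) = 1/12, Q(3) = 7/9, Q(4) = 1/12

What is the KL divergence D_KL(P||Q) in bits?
2.9658 bits

D_KL(P||Q) = Σ P(x) log₂(P(x)/Q(x))

Computing term by term:
  P(1)·log₂(P(1)/Q(1)) = (1/36)·log₂((1/36)/(1/18)) = -0.02778
  P(2)·log₂(P(2)/Q(2)) = (11/12)·log₂((11/12)/(1/12)) = 3.17115
  P(3)·log₂(P(3)/Q(3)) = (1/36)·log₂((1/36)/(7/9)) = -0.13354
  P(4)·log₂(P(4)/Q(4)) = (1/36)·log₂((1/36)/(1/12)) = -0.04403

D_KL(P||Q) = -0.02778 + 3.17115 - 0.13354 - 0.04403 = 2.96580 ≈ 2.9658 bits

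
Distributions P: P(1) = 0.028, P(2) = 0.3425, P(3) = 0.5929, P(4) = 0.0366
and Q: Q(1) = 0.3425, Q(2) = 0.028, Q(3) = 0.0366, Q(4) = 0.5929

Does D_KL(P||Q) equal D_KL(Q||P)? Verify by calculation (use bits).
D_KL(P||Q) = 3.3713 bits, D_KL(Q||P) = 3.3713 bits. Yes — for this pair D_KL(P||Q) = D_KL(Q||P).

D_KL(P||Q) = Σ P(x) log₂(P(x)/Q(x))

Computing term by term:
  P(1)·log₂(P(1)/Q(1)) = 0.028·log₂(0.028/0.3425) = -0.10115
  P(2)·log₂(P(2)/Q(2)) = 0.3425·log₂(0.3425/0.028) = 1.23732
  P(3)·log₂(P(3)/Q(3)) = 0.5929·log₂(0.5929/0.0366) = 2.38220
  P(4)·log₂(P(4)/Q(4)) = 0.0366·log₂(0.0366/0.5929) = -0.14705

D_KL(P||Q) = -0.10115 + 1.23732 + 2.38220 - 0.14705 = 3.37132 ≈ 3.3713 bits

D_KL(Q||P) = Σ Q(x) log₂(Q(x)/P(x))

Computing term by term:
  Q(1)·log₂(Q(1)/P(1)) = 0.3425·log₂(0.3425/0.028) = 1.23732
  Q(2)·log₂(Q(2)/P(2)) = 0.028·log₂(0.028/0.3425) = -0.10115
  Q(3)·log₂(Q(3)/P(3)) = 0.0366·log₂(0.0366/0.5929) = -0.14705
  Q(4)·log₂(Q(4)/P(4)) = 0.5929·log₂(0.5929/0.0366) = 2.38220

D_KL(Q||P) = 1.23732 - 0.10115 - 0.14705 + 2.38220 = 3.37132 ≈ 3.3713 bits

These ARE equal here. Q is P with outcomes relabeled (Q(1) = P(2), Q(2) = P(1), Q(3) = P(4), Q(4) = P(3)) by a relabeling that is its own inverse, so the two sums contain exactly the same terms in a different order. This is a special case — KL divergence is not symmetric in general: D_KL(P||Q) ≠ D_KL(Q||P) for most P, Q.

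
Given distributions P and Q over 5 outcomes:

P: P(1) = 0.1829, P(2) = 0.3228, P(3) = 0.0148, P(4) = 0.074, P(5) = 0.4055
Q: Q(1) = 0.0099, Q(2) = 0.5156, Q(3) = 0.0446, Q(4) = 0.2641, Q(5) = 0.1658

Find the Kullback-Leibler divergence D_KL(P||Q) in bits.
0.9153 bits

D_KL(P||Q) = Σ P(x) log₂(P(x)/Q(x))

Computing term by term:
  P(1)·log₂(P(1)/Q(1)) = 0.1829·log₂(0.1829/0.0099) = 0.76955
  P(2)·log₂(P(2)/Q(2)) = 0.3228·log₂(0.3228/0.5156) = -0.21809
  P(3)·log₂(P(3)/Q(3)) = 0.0148·log₂(0.0148/0.0446) = -0.02355
  P(4)·log₂(P(4)/Q(4)) = 0.074·log₂(0.074/0.2641) = -0.13583
  P(5)·log₂(P(5)/Q(5)) = 0.4055·log₂(0.4055/0.1658) = 0.52320

D_KL(P||Q) = 0.76955 - 0.21809 - 0.02355 - 0.13583 + 0.52320 = 0.91528 ≈ 0.9153 bits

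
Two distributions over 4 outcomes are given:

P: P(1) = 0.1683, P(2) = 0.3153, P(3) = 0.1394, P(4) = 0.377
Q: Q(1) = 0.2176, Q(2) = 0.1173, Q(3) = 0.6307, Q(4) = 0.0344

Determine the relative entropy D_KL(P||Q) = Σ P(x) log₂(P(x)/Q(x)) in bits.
1.3860 bits

D_KL(P||Q) = Σ P(x) log₂(P(x)/Q(x))

Computing term by term:
  P(1)·log₂(P(1)/Q(1)) = 0.1683·log₂(0.1683/0.2176) = -0.06238
  P(2)·log₂(P(2)/Q(2)) = 0.3153·log₂(0.3153/0.1173) = 0.44978
  P(3)·log₂(P(3)/Q(3)) = 0.1394·log₂(0.1394/0.6307) = -0.30357
  P(4)·log₂(P(4)/Q(4)) = 0.377·log₂(0.377/0.0344) = 1.30219

D_KL(P||Q) = -0.06238 + 0.44978 - 0.30357 + 1.30219 = 1.38602 ≈ 1.3860 bits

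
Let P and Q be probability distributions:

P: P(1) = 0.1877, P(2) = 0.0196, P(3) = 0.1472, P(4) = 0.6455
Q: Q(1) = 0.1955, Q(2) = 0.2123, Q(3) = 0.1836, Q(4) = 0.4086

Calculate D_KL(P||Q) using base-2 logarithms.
0.3005 bits

D_KL(P||Q) = Σ P(x) log₂(P(x)/Q(x))

Computing term by term:
  P(1)·log₂(P(1)/Q(1)) = 0.1877·log₂(0.1877/0.1955) = -0.01103
  P(2)·log₂(P(2)/Q(2)) = 0.0196·log₂(0.0196/0.2123) = -0.06737
  P(3)·log₂(P(3)/Q(3)) = 0.1472·log₂(0.1472/0.1836) = -0.04693
  P(4)·log₂(P(4)/Q(4)) = 0.6455·log₂(0.6455/0.4086) = 0.42585

D_KL(P||Q) = -0.01103 - 0.06737 - 0.04693 + 0.42585 = 0.30052 ≈ 0.3005 bits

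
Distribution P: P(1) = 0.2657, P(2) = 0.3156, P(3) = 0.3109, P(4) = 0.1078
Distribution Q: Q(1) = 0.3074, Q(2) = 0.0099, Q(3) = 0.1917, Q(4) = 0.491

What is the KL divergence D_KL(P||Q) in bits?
1.5015 bits

D_KL(P||Q) = Σ P(x) log₂(P(x)/Q(x))

Computing term by term:
  P(1)·log₂(P(1)/Q(1)) = 0.2657·log₂(0.2657/0.3074) = -0.05588
  P(2)·log₂(P(2)/Q(2)) = 0.3156·log₂(0.3156/0.0099) = 1.57627
  P(3)·log₂(P(3)/Q(3)) = 0.3109·log₂(0.3109/0.1917) = 0.21688
  P(4)·log₂(P(4)/Q(4)) = 0.1078·log₂(0.1078/0.491) = -0.23580

D_KL(P||Q) = -0.05588 + 1.57627 + 0.21688 - 0.23580 = 1.50147 ≈ 1.5015 bits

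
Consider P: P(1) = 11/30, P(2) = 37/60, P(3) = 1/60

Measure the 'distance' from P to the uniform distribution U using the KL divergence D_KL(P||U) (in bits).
0.5257 bits

U(i) = 1/3 for all i

D_KL(P||U) = Σ P(x) log₂(P(x) / (1/3))
           = Σ P(x) log₂(P(x)) + log₂(3)
           = log₂(3) - H(P)

H(P) = -Σ P(x) log₂(P(x)):
  -P(1)·log₂(P(1)) = -(11/30)·log₂(11/30) = 0.53073
  -P(2)·log₂(P(2)) = -(37/60)·log₂(37/60) = 0.43009
  -P(3)·log₂(P(3)) = -(1/60)·log₂(1/60) = 0.09845
H(P) = 0.53073 + 0.43009 + 0.09845 = 1.05927 bits

log₂(3) = 1.58496 bits

D_KL(P||U) = 1.58496 - 1.05927 = 0.52569 ≈ 0.5257 bits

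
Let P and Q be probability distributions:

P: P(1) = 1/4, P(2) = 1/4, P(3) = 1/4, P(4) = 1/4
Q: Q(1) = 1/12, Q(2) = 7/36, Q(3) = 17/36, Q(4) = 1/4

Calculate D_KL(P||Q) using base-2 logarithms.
0.2575 bits

D_KL(P||Q) = Σ P(x) log₂(P(x)/Q(x))

Computing term by term:
  P(1)·log₂(P(1)/Q(1)) = (1/4)·log₂((1/4)/(1/12)) = 0.39624
  P(2)·log₂(P(2)/Q(2)) = (1/4)·log₂((1/4)/(7/36)) = 0.09064
  P(3)·log₂(P(3)/Q(3)) = (1/4)·log₂((1/4)/(17/36)) = -0.22938
  P(4)·log₂(P(4)/Q(4)) = (1/4)·log₂((1/4)/(1/4)) = 0.00000

D_KL(P||Q) = 0.39624 + 0.09064 - 0.22938 + 0.00000 = 0.25750 ≈ 0.2575 bits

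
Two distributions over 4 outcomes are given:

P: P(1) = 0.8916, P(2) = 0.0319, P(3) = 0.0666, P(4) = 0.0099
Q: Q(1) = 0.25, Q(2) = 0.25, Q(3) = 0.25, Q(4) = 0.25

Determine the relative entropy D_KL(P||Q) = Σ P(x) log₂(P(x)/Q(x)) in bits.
1.3676 bits

D_KL(P||Q) = Σ P(x) log₂(P(x)/Q(x))

Computing term by term:
  P(1)·log₂(P(1)/Q(1)) = 0.8916·log₂(0.8916/0.25) = 1.63561
  P(2)·log₂(P(2)/Q(2)) = 0.0319·log₂(0.0319/0.25) = -0.09475
  P(3)·log₂(P(3)/Q(3)) = 0.0666·log₂(0.0666/0.25) = -0.12710
  P(4)·log₂(P(4)/Q(4)) = 0.0099·log₂(0.0099/0.25) = -0.04612

D_KL(P||Q) = 1.63561 - 0.09475 - 0.12710 - 0.04612 = 1.36764 ≈ 1.3676 bits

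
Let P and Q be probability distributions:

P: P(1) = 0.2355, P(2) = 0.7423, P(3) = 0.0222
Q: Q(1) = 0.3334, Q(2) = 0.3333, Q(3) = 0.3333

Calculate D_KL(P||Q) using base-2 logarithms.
0.6526 bits

D_KL(P||Q) = Σ P(x) log₂(P(x)/Q(x))

Computing term by term:
  P(1)·log₂(P(1)/Q(1)) = 0.2355·log₂(0.2355/0.3334) = -0.11811
  P(2)·log₂(P(2)/Q(2)) = 0.7423·log₂(0.7423/0.3333) = 0.85749
  P(3)·log₂(P(3)/Q(3)) = 0.0222·log₂(0.0222/0.3333) = -0.08676

D_KL(P||Q) = -0.11811 + 0.85749 - 0.08676 = 0.65262 ≈ 0.6526 bits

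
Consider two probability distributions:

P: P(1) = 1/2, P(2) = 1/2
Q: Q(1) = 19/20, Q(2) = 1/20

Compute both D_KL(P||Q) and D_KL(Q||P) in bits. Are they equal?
D_KL(P||Q) = 1.1980 bits, D_KL(Q||P) = 0.7136 bits. No, they are not equal.

D_KL(P||Q) = Σ P(x) log₂(P(x)/Q(x))

Computing term by term:
  P(1)·log₂(P(1)/Q(1)) = (1/2)·log₂((1/2)/(19/20)) = -0.46300
  P(2)·log₂(P(2)/Q(2)) = (1/2)·log₂((1/2)/(1/20)) = 1.66096

D_KL(P||Q) = -0.46300 + 1.66096 = 1.19796 ≈ 1.1980 bits

D_KL(Q||P) = Σ Q(x) log₂(Q(x)/P(x))

Computing term by term:
  Q(1)·log₂(Q(1)/P(1)) = (19/20)·log₂((19/20)/(1/2)) = 0.87970
  Q(2)·log₂(Q(2)/P(2)) = (1/20)·log₂((1/20)/(1/2)) = -0.16610

D_KL(Q||P) = 0.87970 - 0.16610 = 0.71360 ≈ 0.7136 bits

These are NOT equal (difference: 0.4844 bits). KL divergence is asymmetric: D_KL(P||Q) ≠ D_KL(Q||P) in general.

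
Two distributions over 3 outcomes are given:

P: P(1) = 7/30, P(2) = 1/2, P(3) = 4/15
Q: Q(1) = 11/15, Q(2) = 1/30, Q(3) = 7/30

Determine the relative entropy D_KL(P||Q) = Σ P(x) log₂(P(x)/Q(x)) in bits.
1.6193 bits

D_KL(P||Q) = Σ P(x) log₂(P(x)/Q(x))

Computing term by term:
  P(1)·log₂(P(1)/Q(1)) = (7/30)·log₂((7/30)/(11/15)) = -0.38548
  P(2)·log₂(P(2)/Q(2)) = (1/2)·log₂((1/2)/(1/30)) = 1.95345
  P(3)·log₂(P(3)/Q(3)) = (4/15)·log₂((4/15)/(7/30)) = 0.05137

D_KL(P||Q) = -0.38548 + 1.95345 + 0.05137 = 1.61934 ≈ 1.6193 bits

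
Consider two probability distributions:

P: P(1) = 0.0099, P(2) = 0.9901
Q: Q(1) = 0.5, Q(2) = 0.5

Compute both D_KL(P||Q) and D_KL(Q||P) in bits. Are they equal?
D_KL(P||Q) = 0.9199 bits, D_KL(Q||P) = 2.3364 bits. No, they are not equal.

D_KL(P||Q) = Σ P(x) log₂(P(x)/Q(x))

Computing term by term:
  P(1)·log₂(P(1)/Q(1)) = 0.0099·log₂(0.0099/0.5) = -0.05602
  P(2)·log₂(P(2)/Q(2)) = 0.9901·log₂(0.9901/0.5) = 0.97589

D_KL(P||Q) = -0.05602 + 0.97589 = 0.91987 ≈ 0.9199 bits

D_KL(Q||P) = Σ Q(x) log₂(Q(x)/P(x))

Computing term by term:
  Q(1)·log₂(Q(1)/P(1)) = 0.5·log₂(0.5/0.0099) = 2.82918
  Q(2)·log₂(Q(2)/P(2)) = 0.5·log₂(0.5/0.9901) = -0.49282

D_KL(Q||P) = 2.82918 - 0.49282 = 2.33636 ≈ 2.3364 bits

These are NOT equal (difference: 1.4165 bits). KL divergence is asymmetric: D_KL(P||Q) ≠ D_KL(Q||P) in general.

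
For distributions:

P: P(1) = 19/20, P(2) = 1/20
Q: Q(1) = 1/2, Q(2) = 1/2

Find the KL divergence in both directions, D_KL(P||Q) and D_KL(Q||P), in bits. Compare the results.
D_KL(P||Q) = 0.7136 bits, D_KL(Q||P) = 1.1980 bits. D_KL(Q||P) is larger than D_KL(P||Q) by 0.4844 bits; the two directions differ.

D_KL(P||Q) = Σ P(x) log₂(P(x)/Q(x))

Computing term by term:
  P(1)·log₂(P(1)/Q(1)) = (19/20)·log₂((19/20)/(1/2)) = 0.87970
  P(2)·log₂(P(2)/Q(2)) = (1/20)·log₂((1/20)/(1/2)) = -0.16610

D_KL(P||Q) = 0.87970 - 0.16610 = 0.71360 ≈ 0.7136 bits

D_KL(Q||P) = Σ Q(x) log₂(Q(x)/P(x))

Computing term by term:
  Q(1)·log₂(Q(1)/P(1)) = (1/2)·log₂((1/2)/(19/20)) = -0.46300
  Q(2)·log₂(Q(2)/P(2)) = (1/2)·log₂((1/2)/(1/20)) = 1.66096

D_KL(Q||P) = -0.46300 + 1.66096 = 1.19796 ≈ 1.1980 bits

These are NOT equal (difference: 0.4844 bits). KL divergence is asymmetric: D_KL(P||Q) ≠ D_KL(Q||P) in general.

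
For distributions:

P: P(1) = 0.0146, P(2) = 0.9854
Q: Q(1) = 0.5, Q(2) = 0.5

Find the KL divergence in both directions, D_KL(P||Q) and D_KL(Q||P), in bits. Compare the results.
D_KL(P||Q) = 0.8901 bits, D_KL(Q||P) = 2.0596 bits. D_KL(Q||P) is larger than D_KL(P||Q) by 1.1695 bits; the two directions differ.

D_KL(P||Q) = Σ P(x) log₂(P(x)/Q(x))

Computing term by term:
  P(1)·log₂(P(1)/Q(1)) = 0.0146·log₂(0.0146/0.5) = -0.07443
  P(2)·log₂(P(2)/Q(2)) = 0.9854·log₂(0.9854/0.5) = 0.96449

D_KL(P||Q) = -0.07443 + 0.96449 = 0.89006 ≈ 0.8901 bits

D_KL(Q||P) = Σ Q(x) log₂(Q(x)/P(x))

Computing term by term:
  Q(1)·log₂(Q(1)/P(1)) = 0.5·log₂(0.5/0.0146) = 2.54894
  Q(2)·log₂(Q(2)/P(2)) = 0.5·log₂(0.5/0.9854) = -0.48939

D_KL(Q||P) = 2.54894 - 0.48939 = 2.05955 ≈ 2.0596 bits

These are NOT equal (difference: 1.1695 bits). KL divergence is asymmetric: D_KL(P||Q) ≠ D_KL(Q||P) in general.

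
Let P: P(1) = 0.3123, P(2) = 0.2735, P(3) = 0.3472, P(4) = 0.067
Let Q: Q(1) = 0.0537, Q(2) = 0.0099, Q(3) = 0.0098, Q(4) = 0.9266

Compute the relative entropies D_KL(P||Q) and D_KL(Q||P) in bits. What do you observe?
D_KL(P||Q) = 3.6358 bits, D_KL(Q||P) = 3.2773 bits. The two directions give different values (D_KL(P||Q) exceeds D_KL(Q||P) by 0.3585 bits): KL divergence is asymmetric.

D_KL(P||Q) = Σ P(x) log₂(P(x)/Q(x))

Computing term by term:
  P(1)·log₂(P(1)/Q(1)) = 0.3123·log₂(0.3123/0.0537) = 0.79322
  P(2)·log₂(P(2)/Q(2)) = 0.2735·log₂(0.2735/0.0099) = 1.30951
  P(3)·log₂(P(3)/Q(3)) = 0.3472·log₂(0.3472/0.0098) = 1.78698
  P(4)·log₂(P(4)/Q(4)) = 0.067·log₂(0.067/0.9266) = -0.25391

D_KL(P||Q) = 0.79322 + 1.30951 + 1.78698 - 0.25391 = 3.63580 ≈ 3.6358 bits

D_KL(Q||P) = Σ Q(x) log₂(Q(x)/P(x))

Computing term by term:
  Q(1)·log₂(Q(1)/P(1)) = 0.0537·log₂(0.0537/0.3123) = -0.13639
  Q(2)·log₂(Q(2)/P(2)) = 0.0099·log₂(0.0099/0.2735) = -0.04740
  Q(3)·log₂(Q(3)/P(3)) = 0.0098·log₂(0.0098/0.3472) = -0.05044
  Q(4)·log₂(Q(4)/P(4)) = 0.9266·log₂(0.9266/0.067) = 3.51155

D_KL(Q||P) = -0.13639 - 0.04740 - 0.05044 + 3.51155 = 3.27732 ≈ 3.2773 bits

These are NOT equal (difference: 0.3585 bits). KL divergence is asymmetric: D_KL(P||Q) ≠ D_KL(Q||P) in general.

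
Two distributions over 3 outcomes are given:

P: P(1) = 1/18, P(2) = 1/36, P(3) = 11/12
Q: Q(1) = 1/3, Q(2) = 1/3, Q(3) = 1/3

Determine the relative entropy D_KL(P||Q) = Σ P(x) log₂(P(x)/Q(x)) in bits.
1.0946 bits

D_KL(P||Q) = Σ P(x) log₂(P(x)/Q(x))

Computing term by term:
  P(1)·log₂(P(1)/Q(1)) = (1/18)·log₂((1/18)/(1/3)) = -0.14361
  P(2)·log₂(P(2)/Q(2)) = (1/36)·log₂((1/36)/(1/3)) = -0.09958
  P(3)·log₂(P(3)/Q(3)) = (11/12)·log₂((11/12)/(1/3)) = 1.33781

D_KL(P||Q) = -0.14361 - 0.09958 + 1.33781 = 1.09462 ≈ 1.0946 bits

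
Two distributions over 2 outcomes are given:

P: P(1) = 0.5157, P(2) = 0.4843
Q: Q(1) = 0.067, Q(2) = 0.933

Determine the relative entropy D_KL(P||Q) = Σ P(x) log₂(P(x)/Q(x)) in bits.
1.0602 bits

D_KL(P||Q) = Σ P(x) log₂(P(x)/Q(x))

Computing term by term:
  P(1)·log₂(P(1)/Q(1)) = 0.5157·log₂(0.5157/0.067) = 1.51838
  P(2)·log₂(P(2)/Q(2)) = 0.4843·log₂(0.4843/0.933) = -0.45814

D_KL(P||Q) = 1.51838 - 0.45814 = 1.06024 ≈ 1.0602 bits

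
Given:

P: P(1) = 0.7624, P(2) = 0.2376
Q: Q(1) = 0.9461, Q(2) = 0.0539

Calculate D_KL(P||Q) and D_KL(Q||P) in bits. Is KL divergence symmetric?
D_KL(P||Q) = 0.2711 bits, D_KL(Q||P) = 0.1793 bits. No, KL divergence is not symmetric.

D_KL(P||Q) = Σ P(x) log₂(P(x)/Q(x))

Computing term by term:
  P(1)·log₂(P(1)/Q(1)) = 0.7624·log₂(0.7624/0.9461) = -0.23745
  P(2)·log₂(P(2)/Q(2)) = 0.2376·log₂(0.2376/0.0539) = 0.50851

D_KL(P||Q) = -0.23745 + 0.50851 = 0.27106 ≈ 0.2711 bits

D_KL(Q||P) = Σ Q(x) log₂(Q(x)/P(x))

Computing term by term:
  Q(1)·log₂(Q(1)/P(1)) = 0.9461·log₂(0.9461/0.7624) = 0.29466
  Q(2)·log₂(Q(2)/P(2)) = 0.0539·log₂(0.0539/0.2376) = -0.11536

D_KL(Q||P) = 0.29466 - 0.11536 = 0.17930 ≈ 0.1793 bits

These are NOT equal (difference: 0.0918 bits). KL divergence is asymmetric: D_KL(P||Q) ≠ D_KL(Q||P) in general.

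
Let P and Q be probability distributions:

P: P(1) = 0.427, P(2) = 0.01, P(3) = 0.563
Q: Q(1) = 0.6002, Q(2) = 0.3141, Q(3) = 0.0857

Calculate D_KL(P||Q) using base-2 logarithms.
1.2695 bits

D_KL(P||Q) = Σ P(x) log₂(P(x)/Q(x))

Computing term by term:
  P(1)·log₂(P(1)/Q(1)) = 0.427·log₂(0.427/0.6002) = -0.20975
  P(2)·log₂(P(2)/Q(2)) = 0.01·log₂(0.01/0.3141) = -0.04973
  P(3)·log₂(P(3)/Q(3)) = 0.563·log₂(0.563/0.0857) = 1.52898

D_KL(P||Q) = -0.20975 - 0.04973 + 1.52898 = 1.26950 ≈ 1.2695 bits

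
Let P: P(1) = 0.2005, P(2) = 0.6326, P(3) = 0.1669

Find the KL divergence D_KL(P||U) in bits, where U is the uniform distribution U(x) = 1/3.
0.2711 bits

U(i) = 1/3 for all i

D_KL(P||U) = Σ P(x) log₂(P(x) / (1/3))
           = Σ P(x) log₂(P(x)) + log₂(3)
           = log₂(3) - H(P)

H(P) = -Σ P(x) log₂(P(x)):
  -P(1)·log₂(P(1)) = -(0.2005)·log₂(0.2005) = 0.46482
  -P(2)·log₂(P(2)) = -(0.6326)·log₂(0.6326) = 0.41792
  -P(3)·log₂(P(3)) = -(0.1669)·log₂(0.1669) = 0.43109
H(P) = 0.46482 + 0.41792 + 0.43109 = 1.31383 bits

log₂(3) = 1.58496 bits

D_KL(P||U) = 1.58496 - 1.31383 = 0.27113 ≈ 0.2711 bits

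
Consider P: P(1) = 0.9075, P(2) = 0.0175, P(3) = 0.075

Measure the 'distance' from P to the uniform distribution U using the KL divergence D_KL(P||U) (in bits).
1.0755 bits

U(i) = 1/3 for all i

D_KL(P||U) = Σ P(x) log₂(P(x) / (1/3))
           = Σ P(x) log₂(P(x)) + log₂(3)
           = log₂(3) - H(P)

H(P) = -Σ P(x) log₂(P(x)):
  -P(1)·log₂(P(1)) = -(0.9075)·log₂(0.9075) = 0.12708
  -P(2)·log₂(P(2)) = -(0.0175)·log₂(0.0175) = 0.10214
  -P(3)·log₂(P(3)) = -(0.075)·log₂(0.075) = 0.28027
H(P) = 0.12708 + 0.10214 + 0.28027 = 0.50949 bits

log₂(3) = 1.58496 bits

D_KL(P||U) = 1.58496 - 0.50949 = 1.07547 ≈ 1.0755 bits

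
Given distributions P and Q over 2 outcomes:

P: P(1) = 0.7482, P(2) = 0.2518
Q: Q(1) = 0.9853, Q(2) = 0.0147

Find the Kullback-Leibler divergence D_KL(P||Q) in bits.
0.7348 bits

D_KL(P||Q) = Σ P(x) log₂(P(x)/Q(x))

Computing term by term:
  P(1)·log₂(P(1)/Q(1)) = 0.7482·log₂(0.7482/0.9853) = -0.29714
  P(2)·log₂(P(2)/Q(2)) = 0.2518·log₂(0.2518/0.0147) = 1.03197

D_KL(P||Q) = -0.29714 + 1.03197 = 0.73483 ≈ 0.7348 bits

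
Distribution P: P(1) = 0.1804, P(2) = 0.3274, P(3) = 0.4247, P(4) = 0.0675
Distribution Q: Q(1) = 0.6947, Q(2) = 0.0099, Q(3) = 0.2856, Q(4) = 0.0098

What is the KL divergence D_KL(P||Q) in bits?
1.7327 bits

D_KL(P||Q) = Σ P(x) log₂(P(x)/Q(x))

Computing term by term:
  P(1)·log₂(P(1)/Q(1)) = 0.1804·log₂(0.1804/0.6947) = -0.35091
  P(2)·log₂(P(2)/Q(2)) = 0.3274·log₂(0.3274/0.0099) = 1.65255
  P(3)·log₂(P(3)/Q(3)) = 0.4247·log₂(0.4247/0.2856) = 0.24312
  P(4)·log₂(P(4)/Q(4)) = 0.0675·log₂(0.0675/0.0098) = 0.18792

D_KL(P||Q) = -0.35091 + 1.65255 + 0.24312 + 0.18792 = 1.73268 ≈ 1.7327 bits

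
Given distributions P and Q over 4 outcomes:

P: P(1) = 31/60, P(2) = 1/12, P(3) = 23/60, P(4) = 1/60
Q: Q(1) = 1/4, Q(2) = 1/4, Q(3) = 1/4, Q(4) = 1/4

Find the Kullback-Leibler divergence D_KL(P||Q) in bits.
0.5803 bits

D_KL(P||Q) = Σ P(x) log₂(P(x)/Q(x))

Computing term by term:
  P(1)·log₂(P(1)/Q(1)) = (31/60)·log₂((31/60)/(1/4)) = 0.54111
  P(2)·log₂(P(2)/Q(2)) = (1/12)·log₂((1/12)/(1/4)) = -0.13208
  P(3)·log₂(P(3)/Q(3)) = (23/60)·log₂((23/60)/(1/4)) = 0.23639
  P(4)·log₂(P(4)/Q(4)) = (1/60)·log₂((1/60)/(1/4)) = -0.06511

D_KL(P||Q) = 0.54111 - 0.13208 + 0.23639 - 0.06511 = 0.58031 ≈ 0.5803 bits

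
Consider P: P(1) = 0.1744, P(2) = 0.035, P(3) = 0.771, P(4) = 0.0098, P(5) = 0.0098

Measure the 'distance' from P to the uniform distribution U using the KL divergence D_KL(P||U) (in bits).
1.2932 bits

U(i) = 1/5 for all i

D_KL(P||U) = Σ P(x) log₂(P(x) / (1/5))
           = Σ P(x) log₂(P(x)) + log₂(5)
           = log₂(5) - H(P)

H(P) = -Σ P(x) log₂(P(x)):
  -P(1)·log₂(P(1)) = -(0.1744)·log₂(0.1744) = 0.43941
  -P(2)·log₂(P(2)) = -(0.035)·log₂(0.035) = 0.16928
  -P(3)·log₂(P(3)) = -(0.771)·log₂(0.771) = 0.28928
  -P(4)·log₂(P(4)) = -(0.0098)·log₂(0.0098) = 0.06540
  -P(5)·log₂(P(5)) = -(0.0098)·log₂(0.0098) = 0.06540
H(P) = 0.43941 + 0.16928 + 0.28928 + 0.06540 + 0.06540 = 1.02877 bits

log₂(5) = 2.32193 bits

D_KL(P||U) = 2.32193 - 1.02877 = 1.29316 ≈ 1.2932 bits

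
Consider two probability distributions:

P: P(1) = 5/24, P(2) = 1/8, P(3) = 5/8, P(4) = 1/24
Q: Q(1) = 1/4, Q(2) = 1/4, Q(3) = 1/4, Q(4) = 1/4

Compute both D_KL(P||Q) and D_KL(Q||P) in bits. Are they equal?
D_KL(P||Q) = 0.5387 bits, D_KL(Q||P) = 0.6315 bits. No, they are not equal.

D_KL(P||Q) = Σ P(x) log₂(P(x)/Q(x))

Computing term by term:
  P(1)·log₂(P(1)/Q(1)) = (5/24)·log₂((5/24)/(1/4)) = -0.05480
  P(2)·log₂(P(2)/Q(2)) = (1/8)·log₂((1/8)/(1/4)) = -0.12500
  P(3)·log₂(P(3)/Q(3)) = (5/8)·log₂((5/8)/(1/4)) = 0.82621
  P(4)·log₂(P(4)/Q(4)) = (1/24)·log₂((1/24)/(1/4)) = -0.10771

D_KL(P||Q) = -0.05480 - 0.12500 + 0.82621 - 0.10771 = 0.53870 ≈ 0.5387 bits

D_KL(Q||P) = Σ Q(x) log₂(Q(x)/P(x))

Computing term by term:
  Q(1)·log₂(Q(1)/P(1)) = (1/4)·log₂((1/4)/(5/24)) = 0.06576
  Q(2)·log₂(Q(2)/P(2)) = (1/4)·log₂((1/4)/(1/8)) = 0.25000
  Q(3)·log₂(Q(3)/P(3)) = (1/4)·log₂((1/4)/(5/8)) = -0.33048
  Q(4)·log₂(Q(4)/P(4)) = (1/4)·log₂((1/4)/(1/24)) = 0.64624

D_KL(Q||P) = 0.06576 + 0.25000 - 0.33048 + 0.64624 = 0.63152 ≈ 0.6315 bits

These are NOT equal (difference: 0.0928 bits). KL divergence is asymmetric: D_KL(P||Q) ≠ D_KL(Q||P) in general.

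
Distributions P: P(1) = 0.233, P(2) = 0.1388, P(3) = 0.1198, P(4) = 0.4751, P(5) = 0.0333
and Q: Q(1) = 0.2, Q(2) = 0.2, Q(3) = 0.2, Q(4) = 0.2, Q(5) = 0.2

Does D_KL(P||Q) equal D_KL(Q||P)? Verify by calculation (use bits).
D_KL(P||Q) = 0.3965 bits, D_KL(Q||P) = 0.4768 bits. No — D_KL(P||Q) ≠ D_KL(Q||P) for this pair.

D_KL(P||Q) = Σ P(x) log₂(P(x)/Q(x))

Computing term by term:
  P(1)·log₂(P(1)/Q(1)) = 0.233·log₂(0.233/0.2) = 0.05134
  P(2)·log₂(P(2)/Q(2)) = 0.1388·log₂(0.1388/0.2) = -0.07315
  P(3)·log₂(P(3)/Q(3)) = 0.1198·log₂(0.1198/0.2) = -0.08858
  P(4)·log₂(P(4)/Q(4)) = 0.4751·log₂(0.4751/0.2) = 0.59303
  P(5)·log₂(P(5)/Q(5)) = 0.0333·log₂(0.0333/0.2) = -0.08613

D_KL(P||Q) = 0.05134 - 0.07315 - 0.08858 + 0.59303 - 0.08613 = 0.39651 ≈ 0.3965 bits

D_KL(Q||P) = Σ Q(x) log₂(Q(x)/P(x))

Computing term by term:
  Q(1)·log₂(Q(1)/P(1)) = 0.2·log₂(0.2/0.233) = -0.04407
  Q(2)·log₂(Q(2)/P(2)) = 0.2·log₂(0.2/0.1388) = 0.10540
  Q(3)·log₂(Q(3)/P(3)) = 0.2·log₂(0.2/0.1198) = 0.14787
  Q(4)·log₂(Q(4)/P(4)) = 0.2·log₂(0.2/0.4751) = -0.24965
  Q(5)·log₂(Q(5)/P(5)) = 0.2·log₂(0.2/0.0333) = 0.51728

D_KL(Q||P) = -0.04407 + 0.10540 + 0.14787 - 0.24965 + 0.51728 = 0.47683 ≈ 0.4768 bits

These are NOT equal (difference: 0.0803 bits). KL divergence is asymmetric: D_KL(P||Q) ≠ D_KL(Q||P) in general.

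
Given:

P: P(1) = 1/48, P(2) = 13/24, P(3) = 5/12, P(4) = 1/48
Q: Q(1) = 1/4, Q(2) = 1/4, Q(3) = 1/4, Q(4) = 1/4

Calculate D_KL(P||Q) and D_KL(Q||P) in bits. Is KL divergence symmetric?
D_KL(P||Q) = 0.7619 bits, D_KL(Q||P) = 1.3294 bits. No, KL divergence is not symmetric.

D_KL(P||Q) = Σ P(x) log₂(P(x)/Q(x))

Computing term by term:
  P(1)·log₂(P(1)/Q(1)) = (1/48)·log₂((1/48)/(1/4)) = -0.07469
  P(2)·log₂(P(2)/Q(2)) = (13/24)·log₂((13/24)/(1/4)) = 0.60422
  P(3)·log₂(P(3)/Q(3)) = (5/12)·log₂((5/12)/(1/4)) = 0.30707
  P(4)·log₂(P(4)/Q(4)) = (1/48)·log₂((1/48)/(1/4)) = -0.07469

D_KL(P||Q) = -0.07469 + 0.60422 + 0.30707 - 0.07469 = 0.76191 ≈ 0.7619 bits

D_KL(Q||P) = Σ Q(x) log₂(Q(x)/P(x))

Computing term by term:
  Q(1)·log₂(Q(1)/P(1)) = (1/4)·log₂((1/4)/(1/48)) = 0.89624
  Q(2)·log₂(Q(2)/P(2)) = (1/4)·log₂((1/4)/(13/24)) = -0.27887
  Q(3)·log₂(Q(3)/P(3)) = (1/4)·log₂((1/4)/(5/12)) = -0.18424
  Q(4)·log₂(Q(4)/P(4)) = (1/4)·log₂((1/4)/(1/48)) = 0.89624

D_KL(Q||P) = 0.89624 - 0.27887 - 0.18424 + 0.89624 = 1.32937 ≈ 1.3294 bits

These are NOT equal (difference: 0.5675 bits). KL divergence is asymmetric: D_KL(P||Q) ≠ D_KL(Q||P) in general.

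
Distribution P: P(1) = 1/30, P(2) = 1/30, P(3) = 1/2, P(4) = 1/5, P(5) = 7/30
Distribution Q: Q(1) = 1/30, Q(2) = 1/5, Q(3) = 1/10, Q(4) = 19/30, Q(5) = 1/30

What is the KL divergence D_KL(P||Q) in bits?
1.3973 bits

D_KL(P||Q) = Σ P(x) log₂(P(x)/Q(x))

Computing term by term:
  P(1)·log₂(P(1)/Q(1)) = (1/30)·log₂((1/30)/(1/30)) = 0.00000
  P(2)·log₂(P(2)/Q(2)) = (1/30)·log₂((1/30)/(1/5)) = -0.08617
  P(3)·log₂(P(3)/Q(3)) = (1/2)·log₂((1/2)/(1/10)) = 1.16096
  P(4)·log₂(P(4)/Q(4)) = (1/5)·log₂((1/5)/(19/30)) = -0.33259
  P(5)·log₂(P(5)/Q(5)) = (7/30)·log₂((7/30)/(1/30)) = 0.65505

D_KL(P||Q) = 0.00000 - 0.08617 + 1.16096 - 0.33259 + 0.65505 = 1.39725 ≈ 1.3973 bits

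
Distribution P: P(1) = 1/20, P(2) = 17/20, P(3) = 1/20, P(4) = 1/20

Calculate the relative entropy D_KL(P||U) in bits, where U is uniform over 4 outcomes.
1.1524 bits

U(i) = 1/4 for all i

D_KL(P||U) = Σ P(x) log₂(P(x) / (1/4))
           = Σ P(x) log₂(P(x)) + log₂(4)
           = log₂(4) - H(P)

H(P) = -Σ P(x) log₂(P(x)):
  -P(1)·log₂(P(1)) = -(1/20)·log₂(1/20) = 0.21610
  -P(2)·log₂(P(2)) = -(17/20)·log₂(17/20) = 0.19930
  -P(3)·log₂(P(3)) = -(1/20)·log₂(1/20) = 0.21610
  -P(4)·log₂(P(4)) = -(1/20)·log₂(1/20) = 0.21610
H(P) = 0.21610 + 0.19930 + 0.21610 + 0.21610 = 0.84760 bits

log₂(4) = 2.00000 bits

D_KL(P||U) = 2.00000 - 0.84760 = 1.15240 ≈ 1.1524 bits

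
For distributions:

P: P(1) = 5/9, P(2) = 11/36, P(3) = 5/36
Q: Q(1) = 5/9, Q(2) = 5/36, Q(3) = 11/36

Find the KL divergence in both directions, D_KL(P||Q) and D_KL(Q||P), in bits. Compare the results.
D_KL(P||Q) = 0.1896 bits, D_KL(Q||P) = 0.1896 bits. The two directions give exactly the same value for this pair.

D_KL(P||Q) = Σ P(x) log₂(P(x)/Q(x))

Computing term by term:
  P(1)·log₂(P(1)/Q(1)) = (5/9)·log₂((5/9)/(5/9)) = 0.00000
  P(2)·log₂(P(2)/Q(2)) = (11/36)·log₂((11/36)/(5/36)) = 0.34757
  P(3)·log₂(P(3)/Q(3)) = (5/36)·log₂((5/36)/(11/36)) = -0.15799

D_KL(P||Q) = 0.00000 + 0.34757 - 0.15799 = 0.18958 ≈ 0.1896 bits

D_KL(Q||P) = Σ Q(x) log₂(Q(x)/P(x))

Computing term by term:
  Q(1)·log₂(Q(1)/P(1)) = (5/9)·log₂((5/9)/(5/9)) = 0.00000
  Q(2)·log₂(Q(2)/P(2)) = (5/36)·log₂((5/36)/(11/36)) = -0.15799
  Q(3)·log₂(Q(3)/P(3)) = (11/36)·log₂((11/36)/(5/36)) = 0.34757

D_KL(Q||P) = 0.00000 - 0.15799 + 0.34757 = 0.18958 ≈ 0.1896 bits

These ARE equal here. Q is P with outcomes relabeled (Q(2) = P(3), Q(3) = P(2)) by a relabeling that is its own inverse, so the two sums contain exactly the same terms in a different order. This is a special case — KL divergence is not symmetric in general: D_KL(P||Q) ≠ D_KL(Q||P) for most P, Q.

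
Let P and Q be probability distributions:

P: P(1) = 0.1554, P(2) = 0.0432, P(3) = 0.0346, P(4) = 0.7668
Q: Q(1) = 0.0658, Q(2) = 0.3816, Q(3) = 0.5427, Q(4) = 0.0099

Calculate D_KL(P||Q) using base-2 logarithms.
4.7314 bits

D_KL(P||Q) = Σ P(x) log₂(P(x)/Q(x))

Computing term by term:
  P(1)·log₂(P(1)/Q(1)) = 0.1554·log₂(0.1554/0.0658) = 0.19267
  P(2)·log₂(P(2)/Q(2)) = 0.0432·log₂(0.0432/0.3816) = -0.13578
  P(3)·log₂(P(3)/Q(3)) = 0.0346·log₂(0.0346/0.5427) = -0.13741
  P(4)·log₂(P(4)/Q(4)) = 0.7668·log₂(0.7668/0.0099) = 4.81188

D_KL(P||Q) = 0.19267 - 0.13578 - 0.13741 + 4.81188 = 4.73136 ≈ 4.7314 bits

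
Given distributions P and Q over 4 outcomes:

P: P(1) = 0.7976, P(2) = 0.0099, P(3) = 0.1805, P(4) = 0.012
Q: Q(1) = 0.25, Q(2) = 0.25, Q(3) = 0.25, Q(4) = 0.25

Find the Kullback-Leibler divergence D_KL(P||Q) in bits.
1.1515 bits

D_KL(P||Q) = Σ P(x) log₂(P(x)/Q(x))

Computing term by term:
  P(1)·log₂(P(1)/Q(1)) = 0.7976·log₂(0.7976/0.25) = 1.33497
  P(2)·log₂(P(2)/Q(2)) = 0.0099·log₂(0.0099/0.25) = -0.04612
  P(3)·log₂(P(3)/Q(3)) = 0.1805·log₂(0.1805/0.25) = -0.08482
  P(4)·log₂(P(4)/Q(4)) = 0.012·log₂(0.012/0.25) = -0.05257

D_KL(P||Q) = 1.33497 - 0.04612 - 0.08482 - 0.05257 = 1.15146 ≈ 1.1515 bits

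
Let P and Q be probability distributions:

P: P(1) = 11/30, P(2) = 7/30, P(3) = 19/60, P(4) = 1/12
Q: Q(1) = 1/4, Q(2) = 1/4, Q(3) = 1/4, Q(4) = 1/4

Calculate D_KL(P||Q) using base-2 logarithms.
0.1553 bits

D_KL(P||Q) = Σ P(x) log₂(P(x)/Q(x))

Computing term by term:
  P(1)·log₂(P(1)/Q(1)) = (11/30)·log₂((11/30)/(1/4)) = 0.20260
  P(2)·log₂(P(2)/Q(2)) = (7/30)·log₂((7/30)/(1/4)) = -0.02322
  P(3)·log₂(P(3)/Q(3)) = (19/60)·log₂((19/60)/(1/4)) = 0.10800
  P(4)·log₂(P(4)/Q(4)) = (1/12)·log₂((1/12)/(1/4)) = -0.13208

D_KL(P||Q) = 0.20260 - 0.02322 + 0.10800 - 0.13208 = 0.15530 ≈ 0.1553 bits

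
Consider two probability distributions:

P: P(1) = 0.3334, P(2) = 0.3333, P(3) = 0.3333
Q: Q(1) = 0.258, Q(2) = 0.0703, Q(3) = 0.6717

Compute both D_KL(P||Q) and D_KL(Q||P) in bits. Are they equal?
D_KL(P||Q) = 0.5347 bits, D_KL(Q||P) = 0.4258 bits. No, they are not equal.

D_KL(P||Q) = Σ P(x) log₂(P(x)/Q(x))

Computing term by term:
  P(1)·log₂(P(1)/Q(1)) = 0.3334·log₂(0.3334/0.258) = 0.12332
  P(2)·log₂(P(2)/Q(2)) = 0.3333·log₂(0.3333/0.0703) = 0.74833
  P(3)·log₂(P(3)/Q(3)) = 0.3333·log₂(0.3333/0.6717) = -0.33696

D_KL(P||Q) = 0.12332 + 0.74833 - 0.33696 = 0.53469 ≈ 0.5347 bits

D_KL(Q||P) = Σ Q(x) log₂(Q(x)/P(x))

Computing term by term:
  Q(1)·log₂(Q(1)/P(1)) = 0.258·log₂(0.258/0.3334) = -0.09543
  Q(2)·log₂(Q(2)/P(2)) = 0.0703·log₂(0.0703/0.3333) = -0.15784
  Q(3)·log₂(Q(3)/P(3)) = 0.6717·log₂(0.6717/0.3333) = 0.67909

D_KL(Q||P) = -0.09543 - 0.15784 + 0.67909 = 0.42582 ≈ 0.4258 bits

These are NOT equal (difference: 0.1089 bits). KL divergence is asymmetric: D_KL(P||Q) ≠ D_KL(Q||P) in general.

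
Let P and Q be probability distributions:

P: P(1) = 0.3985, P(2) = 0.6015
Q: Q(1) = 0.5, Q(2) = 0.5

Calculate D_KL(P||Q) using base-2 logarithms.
0.0299 bits

D_KL(P||Q) = Σ P(x) log₂(P(x)/Q(x))

Computing term by term:
  P(1)·log₂(P(1)/Q(1)) = 0.3985·log₂(0.3985/0.5) = -0.13045
  P(2)·log₂(P(2)/Q(2)) = 0.6015·log₂(0.6015/0.5) = 0.16038

D_KL(P||Q) = -0.13045 + 0.16038 = 0.02993 ≈ 0.0299 bits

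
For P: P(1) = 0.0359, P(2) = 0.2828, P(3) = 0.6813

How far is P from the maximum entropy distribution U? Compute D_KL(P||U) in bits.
0.5202 bits

U(i) = 1/3 for all i

D_KL(P||U) = Σ P(x) log₂(P(x) / (1/3))
           = Σ P(x) log₂(P(x)) + log₂(3)
           = log₂(3) - H(P)

H(P) = -Σ P(x) log₂(P(x)):
  -P(1)·log₂(P(1)) = -(0.0359)·log₂(0.0359) = 0.17232
  -P(2)·log₂(P(2)) = -(0.2828)·log₂(0.2828) = 0.51530
  -P(3)·log₂(P(3)) = -(0.6813)·log₂(0.6813) = 0.37719
H(P) = 0.17232 + 0.51530 + 0.37719 = 1.06481 bits

log₂(3) = 1.58496 bits

D_KL(P||U) = 1.58496 - 1.06481 = 0.52015 ≈ 0.5202 bits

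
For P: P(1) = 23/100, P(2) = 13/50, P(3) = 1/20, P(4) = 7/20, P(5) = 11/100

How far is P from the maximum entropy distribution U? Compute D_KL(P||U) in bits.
0.2325 bits

U(i) = 1/5 for all i

D_KL(P||U) = Σ P(x) log₂(P(x) / (1/5))
           = Σ P(x) log₂(P(x)) + log₂(5)
           = log₂(5) - H(P)

H(P) = -Σ P(x) log₂(P(x)):
  -P(1)·log₂(P(1)) = -(23/100)·log₂(23/100) = 0.48767
  -P(2)·log₂(P(2)) = -(13/50)·log₂(13/50) = 0.50529
  -P(3)·log₂(P(3)) = -(1/20)·log₂(1/20) = 0.21610
  -P(4)·log₂(P(4)) = -(7/20)·log₂(7/20) = 0.53010
  -P(5)·log₂(P(5)) = -(11/100)·log₂(11/100) = 0.35029
H(P) = 0.48767 + 0.50529 + 0.21610 + 0.53010 + 0.35029 = 2.08945 bits

log₂(5) = 2.32193 bits

D_KL(P||U) = 2.32193 - 2.08945 = 0.23248 ≈ 0.2325 bits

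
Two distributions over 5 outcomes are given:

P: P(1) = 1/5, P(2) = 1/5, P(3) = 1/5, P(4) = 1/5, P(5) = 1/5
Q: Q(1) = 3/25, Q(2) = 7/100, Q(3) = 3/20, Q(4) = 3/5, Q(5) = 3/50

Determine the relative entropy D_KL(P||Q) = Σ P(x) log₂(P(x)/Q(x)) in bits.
0.5637 bits

D_KL(P||Q) = Σ P(x) log₂(P(x)/Q(x))

Computing term by term:
  P(1)·log₂(P(1)/Q(1)) = (1/5)·log₂((1/5)/(3/25)) = 0.14739
  P(2)·log₂(P(2)/Q(2)) = (1/5)·log₂((1/5)/(7/100)) = 0.30291
  P(3)·log₂(P(3)/Q(3)) = (1/5)·log₂((1/5)/(3/20)) = 0.08301
  P(4)·log₂(P(4)/Q(4)) = (1/5)·log₂((1/5)/(3/5)) = -0.31699
  P(5)·log₂(P(5)/Q(5)) = (1/5)·log₂((1/5)/(3/50)) = 0.34739

D_KL(P||Q) = 0.14739 + 0.30291 + 0.08301 - 0.31699 + 0.34739 = 0.56371 ≈ 0.5637 bits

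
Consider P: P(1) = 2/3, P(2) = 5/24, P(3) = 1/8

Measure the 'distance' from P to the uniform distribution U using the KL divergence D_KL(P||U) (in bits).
0.3485 bits

U(i) = 1/3 for all i

D_KL(P||U) = Σ P(x) log₂(P(x) / (1/3))
           = Σ P(x) log₂(P(x)) + log₂(3)
           = log₂(3) - H(P)

H(P) = -Σ P(x) log₂(P(x)):
  -P(1)·log₂(P(1)) = -(2/3)·log₂(2/3) = 0.38998
  -P(2)·log₂(P(2)) = -(5/24)·log₂(5/24) = 0.47147
  -P(3)·log₂(P(3)) = -(1/8)·log₂(1/8) = 0.37500
H(P) = 0.38998 + 0.47147 + 0.37500 = 1.23645 bits

log₂(3) = 1.58496 bits

D_KL(P||U) = 1.58496 - 1.23645 = 0.34851 ≈ 0.3485 bits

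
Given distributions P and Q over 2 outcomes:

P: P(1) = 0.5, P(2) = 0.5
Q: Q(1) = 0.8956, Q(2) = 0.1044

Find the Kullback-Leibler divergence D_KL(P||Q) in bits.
0.7094 bits

D_KL(P||Q) = Σ P(x) log₂(P(x)/Q(x))

Computing term by term:
  P(1)·log₂(P(1)/Q(1)) = 0.5·log₂(0.5/0.8956) = -0.42046
  P(2)·log₂(P(2)/Q(2)) = 0.5·log₂(0.5/0.1044) = 1.12990

D_KL(P||Q) = -0.42046 + 1.12990 = 0.70944 ≈ 0.7094 bits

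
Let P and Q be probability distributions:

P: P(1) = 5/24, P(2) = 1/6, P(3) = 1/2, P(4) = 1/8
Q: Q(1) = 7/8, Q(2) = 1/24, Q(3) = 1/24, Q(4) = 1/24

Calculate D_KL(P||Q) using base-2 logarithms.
1.8926 bits

D_KL(P||Q) = Σ P(x) log₂(P(x)/Q(x))

Computing term by term:
  P(1)·log₂(P(1)/Q(1)) = (5/24)·log₂((5/24)/(7/8)) = -0.43133
  P(2)·log₂(P(2)/Q(2)) = (1/6)·log₂((1/6)/(1/24)) = 0.33333
  P(3)·log₂(P(3)/Q(3)) = (1/2)·log₂((1/2)/(1/24)) = 1.79248
  P(4)·log₂(P(4)/Q(4)) = (1/8)·log₂((1/8)/(1/24)) = 0.19812

D_KL(P||Q) = -0.43133 + 0.33333 + 1.79248 + 0.19812 = 1.89260 ≈ 1.8926 bits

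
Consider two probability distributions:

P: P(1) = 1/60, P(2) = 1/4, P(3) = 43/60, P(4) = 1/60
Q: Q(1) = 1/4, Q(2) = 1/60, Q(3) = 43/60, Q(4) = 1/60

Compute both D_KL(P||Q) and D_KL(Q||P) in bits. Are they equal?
D_KL(P||Q) = 0.9116 bits, D_KL(Q||P) = 0.9116 bits. Yes, in this case they are equal (although KL divergence is not symmetric in general).

D_KL(P||Q) = Σ P(x) log₂(P(x)/Q(x))

Computing term by term:
  P(1)·log₂(P(1)/Q(1)) = (1/60)·log₂((1/60)/(1/4)) = -0.06511
  P(2)·log₂(P(2)/Q(2)) = (1/4)·log₂((1/4)/(1/60)) = 0.97672
  P(3)·log₂(P(3)/Q(3)) = (43/60)·log₂((43/60)/(43/60)) = 0.00000
  P(4)·log₂(P(4)/Q(4)) = (1/60)·log₂((1/60)/(1/60)) = 0.00000

D_KL(P||Q) = -0.06511 + 0.97672 + 0.00000 + 0.00000 = 0.91161 ≈ 0.9116 bits

D_KL(Q||P) = Σ Q(x) log₂(Q(x)/P(x))

Computing term by term:
  Q(1)·log₂(Q(1)/P(1)) = (1/4)·log₂((1/4)/(1/60)) = 0.97672
  Q(2)·log₂(Q(2)/P(2)) = (1/60)·log₂((1/60)/(1/4)) = -0.06511
  Q(3)·log₂(Q(3)/P(3)) = (43/60)·log₂((43/60)/(43/60)) = 0.00000
  Q(4)·log₂(Q(4)/P(4)) = (1/60)·log₂((1/60)/(1/60)) = 0.00000

D_KL(Q||P) = 0.97672 - 0.06511 + 0.00000 + 0.00000 = 0.91161 ≈ 0.9116 bits

These ARE equal here. Q is P with outcomes relabeled (Q(1) = P(2), Q(2) = P(1)) by a relabeling that is its own inverse, so the two sums contain exactly the same terms in a different order. This is a special case — KL divergence is not symmetric in general: D_KL(P||Q) ≠ D_KL(Q||P) for most P, Q.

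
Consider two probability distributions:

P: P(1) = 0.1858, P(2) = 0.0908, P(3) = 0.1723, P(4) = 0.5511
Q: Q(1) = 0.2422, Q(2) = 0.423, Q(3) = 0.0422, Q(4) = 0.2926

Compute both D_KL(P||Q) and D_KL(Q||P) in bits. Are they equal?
D_KL(P||Q) = 0.5804 bits, D_KL(Q||P) = 0.6787 bits. No, they are not equal.

D_KL(P||Q) = Σ P(x) log₂(P(x)/Q(x))

Computing term by term:
  P(1)·log₂(P(1)/Q(1)) = 0.1858·log₂(0.1858/0.2422) = -0.07106
  P(2)·log₂(P(2)/Q(2)) = 0.0908·log₂(0.0908/0.423) = -0.20157
  P(3)·log₂(P(3)/Q(3)) = 0.1723·log₂(0.1723/0.0422) = 0.34970
  P(4)·log₂(P(4)/Q(4)) = 0.5511·log₂(0.5511/0.2926) = 0.50337

D_KL(P||Q) = -0.07106 - 0.20157 + 0.34970 + 0.50337 = 0.58044 ≈ 0.5804 bits

D_KL(Q||P) = Σ Q(x) log₂(Q(x)/P(x))

Computing term by term:
  Q(1)·log₂(Q(1)/P(1)) = 0.2422·log₂(0.2422/0.1858) = 0.09263
  Q(2)·log₂(Q(2)/P(2)) = 0.423·log₂(0.423/0.0908) = 0.93901
  Q(3)·log₂(Q(3)/P(3)) = 0.0422·log₂(0.0422/0.1723) = -0.08565
  Q(4)·log₂(Q(4)/P(4)) = 0.2926·log₂(0.2926/0.5511) = -0.26726

D_KL(Q||P) = 0.09263 + 0.93901 - 0.08565 - 0.26726 = 0.67873 ≈ 0.6787 bits

These are NOT equal (difference: 0.0983 bits). KL divergence is asymmetric: D_KL(P||Q) ≠ D_KL(Q||P) in general.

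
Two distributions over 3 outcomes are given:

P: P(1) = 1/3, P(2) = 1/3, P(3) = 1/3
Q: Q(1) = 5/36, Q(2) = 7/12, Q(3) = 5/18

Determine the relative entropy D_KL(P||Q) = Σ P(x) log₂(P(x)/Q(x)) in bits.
0.2396 bits

D_KL(P||Q) = Σ P(x) log₂(P(x)/Q(x))

Computing term by term:
  P(1)·log₂(P(1)/Q(1)) = (1/3)·log₂((1/3)/(5/36)) = 0.42101
  P(2)·log₂(P(2)/Q(2)) = (1/3)·log₂((1/3)/(7/12)) = -0.26912
  P(3)·log₂(P(3)/Q(3)) = (1/3)·log₂((1/3)/(5/18)) = 0.08768

D_KL(P||Q) = 0.42101 - 0.26912 + 0.08768 = 0.23957 ≈ 0.2396 bits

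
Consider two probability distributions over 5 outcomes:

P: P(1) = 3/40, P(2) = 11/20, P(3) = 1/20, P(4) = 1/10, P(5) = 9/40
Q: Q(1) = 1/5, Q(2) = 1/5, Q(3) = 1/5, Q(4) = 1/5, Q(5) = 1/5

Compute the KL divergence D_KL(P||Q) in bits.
0.5348 bits

D_KL(P||Q) = Σ P(x) log₂(P(x)/Q(x))

Computing term by term:
  P(1)·log₂(P(1)/Q(1)) = (3/40)·log₂((3/40)/(1/5)) = -0.10613
  P(2)·log₂(P(2)/Q(2)) = (11/20)·log₂((11/20)/(1/5)) = 0.80269
  P(3)·log₂(P(3)/Q(3)) = (1/20)·log₂((1/20)/(1/5)) = -0.10000
  P(4)·log₂(P(4)/Q(4)) = (1/10)·log₂((1/10)/(1/5)) = -0.10000
  P(5)·log₂(P(5)/Q(5)) = (9/40)·log₂((9/40)/(1/5)) = 0.03823

D_KL(P||Q) = -0.10613 + 0.80269 - 0.10000 - 0.10000 + 0.03823 = 0.53479 ≈ 0.5348 bits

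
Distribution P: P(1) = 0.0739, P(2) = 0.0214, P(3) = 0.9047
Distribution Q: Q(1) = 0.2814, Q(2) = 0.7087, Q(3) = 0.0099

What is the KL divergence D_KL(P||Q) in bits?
5.6425 bits

D_KL(P||Q) = Σ P(x) log₂(P(x)/Q(x))

Computing term by term:
  P(1)·log₂(P(1)/Q(1)) = 0.0739·log₂(0.0739/0.2814) = -0.14255
  P(2)·log₂(P(2)/Q(2)) = 0.0214·log₂(0.0214/0.7087) = -0.10806
  P(3)·log₂(P(3)/Q(3)) = 0.9047·log₂(0.9047/0.0099) = 5.89310

D_KL(P||Q) = -0.14255 - 0.10806 + 5.89310 = 5.64249 ≈ 5.6425 bits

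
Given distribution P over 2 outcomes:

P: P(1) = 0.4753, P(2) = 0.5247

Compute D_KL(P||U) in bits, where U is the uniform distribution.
0.0018 bits

U(i) = 1/2 for all i

D_KL(P||U) = Σ P(x) log₂(P(x) / (1/2))
           = Σ P(x) log₂(P(x)) + log₂(2)
           = log₂(2) - H(P)

H(P) = -Σ P(x) log₂(P(x)):
  -P(1)·log₂(P(1)) = -(0.4753)·log₂(0.4753) = 0.51004
  -P(2)·log₂(P(2)) = -(0.5247)·log₂(0.5247) = 0.48820
H(P) = 0.51004 + 0.48820 = 0.99824 bits

log₂(2) = 1.00000 bits

D_KL(P||U) = 1.00000 - 0.99824 = 0.00176 ≈ 0.0018 bits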